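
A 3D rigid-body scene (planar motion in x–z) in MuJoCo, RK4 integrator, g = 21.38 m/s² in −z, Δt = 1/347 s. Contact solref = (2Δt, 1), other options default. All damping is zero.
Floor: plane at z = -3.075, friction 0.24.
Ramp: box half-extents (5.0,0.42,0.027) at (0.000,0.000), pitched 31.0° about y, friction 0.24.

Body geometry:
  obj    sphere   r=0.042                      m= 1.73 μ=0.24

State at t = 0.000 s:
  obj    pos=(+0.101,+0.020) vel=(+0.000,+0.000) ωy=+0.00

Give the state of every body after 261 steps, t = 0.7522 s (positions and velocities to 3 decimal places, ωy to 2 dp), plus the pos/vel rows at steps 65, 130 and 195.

State at t = 0.7522 s:
  obj    pos=(+2.008,-1.126) vel=(+5.071,-3.047) ωy=+140.83

Key-timestep trajectory:
   step    t(s)  obj.x    obj.z    obj.vx   obj.vz 
     65  0.1873   +0.219  -0.051  +1.263  -0.759
    130  0.3746   +0.574  -0.265  +2.526  -1.518
    195  0.5620   +1.166  -0.620  +3.789  -2.277


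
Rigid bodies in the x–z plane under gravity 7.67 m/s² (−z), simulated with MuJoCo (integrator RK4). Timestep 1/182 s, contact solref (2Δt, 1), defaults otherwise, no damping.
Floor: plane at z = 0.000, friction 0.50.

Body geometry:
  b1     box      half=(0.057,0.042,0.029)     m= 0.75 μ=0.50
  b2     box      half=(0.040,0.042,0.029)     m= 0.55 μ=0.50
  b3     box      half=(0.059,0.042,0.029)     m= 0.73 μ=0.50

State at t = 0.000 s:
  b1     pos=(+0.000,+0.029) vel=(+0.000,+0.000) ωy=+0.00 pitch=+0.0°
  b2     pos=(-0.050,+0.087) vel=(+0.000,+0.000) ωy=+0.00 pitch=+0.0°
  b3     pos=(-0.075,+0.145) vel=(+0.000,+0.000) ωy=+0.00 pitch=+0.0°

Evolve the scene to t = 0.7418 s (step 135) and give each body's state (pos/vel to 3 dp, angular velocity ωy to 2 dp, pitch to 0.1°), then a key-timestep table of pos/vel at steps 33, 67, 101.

State at t = 0.7418 s:
  b1     pos=(+0.000,+0.029) vel=(+0.000,+0.000) ωy=+0.00 pitch=+0.0°
  b2     pos=(-0.096,+0.040) vel=(+0.000,+0.000) ωy=+0.00 pitch=-90.0°
  b3     pos=(-0.269,+0.029) vel=(+0.005,+0.011) ωy=+0.17 pitch=+179.9°

Key-timestep trajectory:
   step    t(s)  b1.x    b1.z    b1.vx   b1.vz   b2.x    b2.z    b2.vx   b2.vz   b3.x    b3.z    b3.vx   b3.vz 
     33  0.1813   +0.000  +0.029  +0.000  +0.000   -0.055  +0.088  -0.073  +0.004   -0.091  +0.140  -0.204  -0.087
     67  0.3681   +0.000  +0.029  +0.000  +0.000   -0.086  +0.065  -0.235  -0.515   -0.155  +0.063  -0.455  -0.251
    101  0.5549   +0.000  +0.029  +0.000  +0.000   -0.096  +0.040  +0.000  +0.000   -0.222  +0.064  -0.314  -0.066


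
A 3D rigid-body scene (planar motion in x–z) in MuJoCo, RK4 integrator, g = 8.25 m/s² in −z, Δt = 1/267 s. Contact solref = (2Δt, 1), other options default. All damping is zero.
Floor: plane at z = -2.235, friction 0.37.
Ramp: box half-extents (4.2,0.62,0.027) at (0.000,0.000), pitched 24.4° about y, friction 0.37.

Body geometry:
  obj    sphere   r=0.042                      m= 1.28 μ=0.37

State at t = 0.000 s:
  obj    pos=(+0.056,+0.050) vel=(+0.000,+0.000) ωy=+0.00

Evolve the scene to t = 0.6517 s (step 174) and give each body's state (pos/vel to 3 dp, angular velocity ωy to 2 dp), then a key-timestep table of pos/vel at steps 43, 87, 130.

State at t = 0.6517 s:
  obj    pos=(+0.527,-0.163) vel=(+1.445,-0.655) ωy=+37.76

Key-timestep trajectory:
   step    t(s)  obj.x    obj.z    obj.vx   obj.vz 
     43  0.1610   +0.085  +0.037  +0.357  -0.162
     87  0.3258   +0.174  -0.003  +0.722  -0.328
    130  0.4869   +0.319  -0.069  +1.079  -0.490


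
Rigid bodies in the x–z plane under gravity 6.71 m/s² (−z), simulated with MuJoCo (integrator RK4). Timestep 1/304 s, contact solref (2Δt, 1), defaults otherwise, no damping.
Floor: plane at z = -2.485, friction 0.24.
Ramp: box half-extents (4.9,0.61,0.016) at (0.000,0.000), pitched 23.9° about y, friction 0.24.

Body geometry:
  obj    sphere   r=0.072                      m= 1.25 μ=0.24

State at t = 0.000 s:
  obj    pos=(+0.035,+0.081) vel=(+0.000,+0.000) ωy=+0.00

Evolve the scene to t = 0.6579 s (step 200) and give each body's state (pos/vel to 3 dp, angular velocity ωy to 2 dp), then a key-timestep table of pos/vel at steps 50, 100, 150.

State at t = 0.6579 s:
  obj    pos=(+0.419,-0.090) vel=(+1.168,-0.518) ωy=+17.74

Key-timestep trajectory:
   step    t(s)  obj.x    obj.z    obj.vx   obj.vz 
     50  0.1645   +0.059  +0.070  +0.292  -0.129
    100  0.3289   +0.131  +0.038  +0.584  -0.259
    150  0.4934   +0.251  -0.015  +0.876  -0.388


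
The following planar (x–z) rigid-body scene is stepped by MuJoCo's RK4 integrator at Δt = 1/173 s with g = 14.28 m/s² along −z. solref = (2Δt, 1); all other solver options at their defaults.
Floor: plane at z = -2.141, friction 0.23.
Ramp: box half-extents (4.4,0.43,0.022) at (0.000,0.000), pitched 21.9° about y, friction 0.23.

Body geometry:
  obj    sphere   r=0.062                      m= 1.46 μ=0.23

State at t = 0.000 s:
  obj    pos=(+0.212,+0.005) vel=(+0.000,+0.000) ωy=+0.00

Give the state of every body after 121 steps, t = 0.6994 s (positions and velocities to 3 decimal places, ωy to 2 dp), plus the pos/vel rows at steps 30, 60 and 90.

State at t = 0.6994 s:
  obj    pos=(+1.076,-0.342) vel=(+2.469,-0.993) ωy=+42.91

Key-timestep trajectory:
   step    t(s)  obj.x    obj.z    obj.vx   obj.vz 
     30  0.1734   +0.265  -0.016  +0.612  -0.246
     60  0.3468   +0.424  -0.080  +1.224  -0.492
     90  0.5202   +0.690  -0.187  +1.837  -0.738


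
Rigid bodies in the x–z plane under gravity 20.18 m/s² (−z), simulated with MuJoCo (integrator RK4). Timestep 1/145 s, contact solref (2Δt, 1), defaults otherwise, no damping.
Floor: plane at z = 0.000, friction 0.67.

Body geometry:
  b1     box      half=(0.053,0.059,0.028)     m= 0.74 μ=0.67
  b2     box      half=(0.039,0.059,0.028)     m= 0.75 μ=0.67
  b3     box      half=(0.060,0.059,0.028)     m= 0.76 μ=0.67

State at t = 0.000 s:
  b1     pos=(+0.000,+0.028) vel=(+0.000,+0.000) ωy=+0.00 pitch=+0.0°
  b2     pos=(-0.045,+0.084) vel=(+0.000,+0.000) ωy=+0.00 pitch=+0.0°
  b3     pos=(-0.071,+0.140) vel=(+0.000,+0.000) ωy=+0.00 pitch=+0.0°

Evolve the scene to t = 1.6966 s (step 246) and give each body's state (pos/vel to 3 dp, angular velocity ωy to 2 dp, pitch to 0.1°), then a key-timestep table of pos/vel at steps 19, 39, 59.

State at t = 1.6966 s:
  b1     pos=(+0.000,+0.028) vel=(+0.000,+0.000) ωy=+0.00 pitch=+0.0°
  b2     pos=(-0.087,+0.039) vel=(+0.000,+0.000) ωy=+0.00 pitch=-90.0°
  b3     pos=(-0.265,+0.028) vel=(+0.000,+0.000) ωy=+0.00 pitch=+180.0°

Key-timestep trajectory:
   step    t(s)  b1.x    b1.z    b1.vx   b1.vz   b2.x    b2.z    b2.vx   b2.vz   b3.x    b3.z    b3.vx   b3.vz 
     19  0.1310   +0.000  +0.028  +0.002  +0.000   -0.052  +0.085  -0.135  +0.006   -0.091  +0.133  -0.367  -0.176
     39  0.2690   +0.000  +0.028  +0.000  +0.000   -0.091  +0.032  -0.026  -0.230   -0.174  +0.059  -0.624  +0.202
     59  0.4069   +0.000  +0.028  +0.000  +0.000   -0.087  +0.039  +0.000  +0.000   -0.255  +0.039  -0.689  -0.820


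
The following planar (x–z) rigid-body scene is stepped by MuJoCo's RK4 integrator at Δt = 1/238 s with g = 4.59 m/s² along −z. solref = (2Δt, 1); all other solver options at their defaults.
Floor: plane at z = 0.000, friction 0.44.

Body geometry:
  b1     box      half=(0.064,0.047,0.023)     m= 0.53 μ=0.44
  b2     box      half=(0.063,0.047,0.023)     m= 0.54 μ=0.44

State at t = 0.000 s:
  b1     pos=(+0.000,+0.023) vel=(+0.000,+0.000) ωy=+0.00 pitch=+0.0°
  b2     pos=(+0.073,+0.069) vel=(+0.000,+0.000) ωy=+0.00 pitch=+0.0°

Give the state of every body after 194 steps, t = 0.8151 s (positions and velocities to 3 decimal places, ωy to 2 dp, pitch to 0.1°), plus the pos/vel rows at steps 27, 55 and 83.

State at t = 0.8151 s:
  b1     pos=(+0.000,+0.023) vel=(+0.000,+0.000) ωy=+0.00 pitch=+0.0°
  b2     pos=(+0.086,+0.058) vel=(+0.000,+0.000) ωy=+0.00 pitch=+39.5°

Key-timestep trajectory:
   step    t(s)  b1.x    b1.z    b1.vx   b1.vz   b2.x    b2.z    b2.vx   b2.vz 
     27  0.1134   +0.000  +0.023  +0.000  +0.000   +0.076  +0.068  +0.054  -0.027
     55  0.2311   +0.000  +0.023  +0.000  +0.000   +0.085  +0.059  +0.102  -0.147
     83  0.3487   +0.000  +0.023  +0.000  +0.000   +0.088  +0.059  -0.051  -0.031


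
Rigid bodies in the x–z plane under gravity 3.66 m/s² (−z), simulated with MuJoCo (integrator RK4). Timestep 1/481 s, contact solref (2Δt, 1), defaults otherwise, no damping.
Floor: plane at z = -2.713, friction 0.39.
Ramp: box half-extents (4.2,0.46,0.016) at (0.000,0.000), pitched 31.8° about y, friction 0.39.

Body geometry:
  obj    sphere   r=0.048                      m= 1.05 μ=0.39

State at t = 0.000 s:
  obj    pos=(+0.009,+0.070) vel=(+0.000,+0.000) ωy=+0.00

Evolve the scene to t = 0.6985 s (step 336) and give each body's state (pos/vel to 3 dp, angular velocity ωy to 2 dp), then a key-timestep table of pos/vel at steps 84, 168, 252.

State at t = 0.6985 s:
  obj    pos=(+0.295,-0.107) vel=(+0.818,-0.507) ωy=+20.05

Key-timestep trajectory:
   step    t(s)  obj.x    obj.z    obj.vx   obj.vz 
     84  0.1746   +0.027  +0.059  +0.204  -0.127
    168  0.3493   +0.080  +0.025  +0.409  -0.254
    252  0.5239   +0.170  -0.030  +0.613  -0.380


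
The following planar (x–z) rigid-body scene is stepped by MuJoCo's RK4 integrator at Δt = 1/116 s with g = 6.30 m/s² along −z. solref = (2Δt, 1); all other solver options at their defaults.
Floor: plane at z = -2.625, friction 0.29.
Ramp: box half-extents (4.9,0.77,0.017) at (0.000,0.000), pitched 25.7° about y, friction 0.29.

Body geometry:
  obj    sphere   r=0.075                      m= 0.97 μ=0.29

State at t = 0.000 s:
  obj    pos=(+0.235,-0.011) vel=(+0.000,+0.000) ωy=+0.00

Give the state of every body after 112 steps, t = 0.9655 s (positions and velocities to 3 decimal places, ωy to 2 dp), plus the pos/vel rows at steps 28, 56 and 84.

State at t = 0.9655 s:
  obj    pos=(+1.055,-0.406) vel=(+1.698,-0.817) ωy=+25.12

Key-timestep trajectory:
   step    t(s)  obj.x    obj.z    obj.vx   obj.vz 
     28  0.2414   +0.286  -0.036  +0.425  -0.204
     56  0.4828   +0.440  -0.110  +0.849  -0.409
     84  0.7241   +0.696  -0.233  +1.273  -0.613


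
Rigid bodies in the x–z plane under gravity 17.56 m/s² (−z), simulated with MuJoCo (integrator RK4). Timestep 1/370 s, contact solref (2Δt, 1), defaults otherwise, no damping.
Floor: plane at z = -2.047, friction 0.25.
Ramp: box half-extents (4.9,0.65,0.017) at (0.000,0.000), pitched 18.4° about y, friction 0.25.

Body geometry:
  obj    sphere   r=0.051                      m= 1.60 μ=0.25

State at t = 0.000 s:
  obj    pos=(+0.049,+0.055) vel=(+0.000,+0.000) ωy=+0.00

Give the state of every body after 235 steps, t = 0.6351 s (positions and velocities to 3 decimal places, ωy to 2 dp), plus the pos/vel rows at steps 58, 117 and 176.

State at t = 0.6351 s:
  obj    pos=(+0.807,-0.197) vel=(+2.386,-0.794) ωy=+49.30

Key-timestep trajectory:
   step    t(s)  obj.x    obj.z    obj.vx   obj.vz 
     58  0.1568   +0.095  +0.040  +0.589  -0.196
    117  0.3162   +0.237  -0.007  +1.188  -0.395
    176  0.4757   +0.474  -0.086  +1.787  -0.594


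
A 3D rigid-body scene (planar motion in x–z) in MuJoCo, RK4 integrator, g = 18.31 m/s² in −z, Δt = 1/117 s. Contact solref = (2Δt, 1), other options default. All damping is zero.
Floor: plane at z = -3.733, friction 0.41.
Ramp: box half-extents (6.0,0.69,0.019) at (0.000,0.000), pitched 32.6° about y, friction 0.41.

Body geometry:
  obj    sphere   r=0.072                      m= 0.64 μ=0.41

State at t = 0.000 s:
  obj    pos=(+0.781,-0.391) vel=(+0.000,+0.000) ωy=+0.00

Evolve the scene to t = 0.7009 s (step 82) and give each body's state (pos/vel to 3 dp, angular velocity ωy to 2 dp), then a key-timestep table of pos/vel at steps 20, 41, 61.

State at t = 0.7009 s:
  obj    pos=(+2.239,-1.324) vel=(+4.160,-2.660) ωy=+68.56

Key-timestep trajectory:
   step    t(s)  obj.x    obj.z    obj.vx   obj.vz 
     20  0.1709   +0.868  -0.447  +1.015  -0.649
     41  0.3504   +1.145  -0.625  +2.080  -1.330
     61  0.5214   +1.588  -0.907  +3.095  -1.979


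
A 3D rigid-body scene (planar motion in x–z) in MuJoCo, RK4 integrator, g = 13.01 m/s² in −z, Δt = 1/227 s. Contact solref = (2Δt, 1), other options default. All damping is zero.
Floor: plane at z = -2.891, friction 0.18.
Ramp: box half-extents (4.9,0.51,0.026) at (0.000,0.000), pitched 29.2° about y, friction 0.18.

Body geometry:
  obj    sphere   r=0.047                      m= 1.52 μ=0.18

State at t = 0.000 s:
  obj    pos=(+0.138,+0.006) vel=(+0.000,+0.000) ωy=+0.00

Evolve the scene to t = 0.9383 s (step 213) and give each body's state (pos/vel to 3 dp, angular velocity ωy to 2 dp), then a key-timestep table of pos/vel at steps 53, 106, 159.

State at t = 0.9383 s:
  obj    pos=(+1.881,-0.967) vel=(+3.714,-2.076) ωy=+90.48

Key-timestep trajectory:
   step    t(s)  obj.x    obj.z    obj.vx   obj.vz 
     53  0.2335   +0.246  -0.054  +0.924  -0.517
    106  0.4670   +0.570  -0.235  +1.848  -1.033
    159  0.7004   +1.109  -0.536  +2.772  -1.549


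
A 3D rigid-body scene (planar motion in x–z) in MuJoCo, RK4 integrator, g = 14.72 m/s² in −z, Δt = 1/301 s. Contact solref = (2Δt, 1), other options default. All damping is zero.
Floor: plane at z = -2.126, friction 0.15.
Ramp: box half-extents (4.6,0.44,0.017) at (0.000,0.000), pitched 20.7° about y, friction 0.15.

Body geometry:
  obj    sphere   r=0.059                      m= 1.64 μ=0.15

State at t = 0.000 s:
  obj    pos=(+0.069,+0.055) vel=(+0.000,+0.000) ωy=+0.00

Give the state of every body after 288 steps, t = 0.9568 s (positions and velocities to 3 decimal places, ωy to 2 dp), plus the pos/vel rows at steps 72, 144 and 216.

State at t = 0.9568 s:
  obj    pos=(+1.661,-0.546) vel=(+3.327,-1.257) ωy=+60.26

Key-timestep trajectory:
   step    t(s)  obj.x    obj.z    obj.vx   obj.vz 
     72  0.2392   +0.169  +0.018  +0.832  -0.314
    144  0.4784   +0.467  -0.095  +1.663  -0.629
    216  0.7176   +0.964  -0.283  +2.495  -0.943


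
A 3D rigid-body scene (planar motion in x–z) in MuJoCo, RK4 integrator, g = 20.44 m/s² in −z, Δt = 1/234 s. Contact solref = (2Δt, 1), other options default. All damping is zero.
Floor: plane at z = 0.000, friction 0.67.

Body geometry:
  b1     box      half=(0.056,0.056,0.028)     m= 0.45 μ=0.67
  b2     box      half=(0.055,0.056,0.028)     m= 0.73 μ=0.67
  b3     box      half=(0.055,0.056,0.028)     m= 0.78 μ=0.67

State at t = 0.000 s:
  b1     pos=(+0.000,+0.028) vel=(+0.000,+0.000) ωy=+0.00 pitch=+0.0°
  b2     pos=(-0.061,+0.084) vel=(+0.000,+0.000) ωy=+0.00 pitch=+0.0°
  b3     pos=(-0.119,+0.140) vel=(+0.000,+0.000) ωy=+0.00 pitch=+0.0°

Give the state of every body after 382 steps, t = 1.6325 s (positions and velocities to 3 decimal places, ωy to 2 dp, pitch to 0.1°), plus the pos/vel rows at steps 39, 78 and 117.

State at t = 1.6325 s:
  b1     pos=(+0.000,+0.028) vel=(+0.000,+0.000) ωy=+0.00 pitch=+0.0°
  b2     pos=(-0.112,+0.055) vel=(+0.000,+0.000) ωy=+0.00 pitch=-90.0°
  b3     pos=(-0.213,+0.055) vel=(+0.000,+0.000) ωy=+0.00 pitch=-90.0°

Key-timestep trajectory:
   step    t(s)  b1.x    b1.z    b1.vx   b1.vz   b2.x    b2.z    b2.vx   b2.vz   b3.x    b3.z    b3.vx   b3.vz 
     39  0.1667   +0.000  +0.028  +0.000  +0.000   -0.099  +0.060  -0.259  -0.005   -0.175  +0.060  -0.238  +0.083
     78  0.3333   +0.000  +0.028  +0.000  +0.000   -0.110  +0.056  +0.060  +0.069   -0.223  +0.059  -0.127  +0.047
    117  0.5000   +0.000  +0.028  +0.000  +0.000   -0.112  +0.055  +0.000  +0.000   -0.210  +0.056  -0.103  -0.044


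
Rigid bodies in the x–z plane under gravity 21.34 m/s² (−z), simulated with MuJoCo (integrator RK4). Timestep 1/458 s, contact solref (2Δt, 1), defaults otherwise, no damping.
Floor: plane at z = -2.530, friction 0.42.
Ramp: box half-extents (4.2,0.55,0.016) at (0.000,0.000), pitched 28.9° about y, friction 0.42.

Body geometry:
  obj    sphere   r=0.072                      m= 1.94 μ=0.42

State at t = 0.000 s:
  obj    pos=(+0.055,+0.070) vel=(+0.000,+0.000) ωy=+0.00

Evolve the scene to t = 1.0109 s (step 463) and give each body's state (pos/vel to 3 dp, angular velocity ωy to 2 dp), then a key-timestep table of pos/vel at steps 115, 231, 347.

State at t = 1.0109 s:
  obj    pos=(+3.351,-1.749) vel=(+6.520,-3.599) ωy=+103.42

Key-timestep trajectory:
   step    t(s)  obj.x    obj.z    obj.vx   obj.vz 
    115  0.2511   +0.258  -0.042  +1.619  -0.894
    231  0.5044   +0.875  -0.383  +3.253  -1.796
    347  0.7576   +1.906  -0.952  +4.886  -2.697


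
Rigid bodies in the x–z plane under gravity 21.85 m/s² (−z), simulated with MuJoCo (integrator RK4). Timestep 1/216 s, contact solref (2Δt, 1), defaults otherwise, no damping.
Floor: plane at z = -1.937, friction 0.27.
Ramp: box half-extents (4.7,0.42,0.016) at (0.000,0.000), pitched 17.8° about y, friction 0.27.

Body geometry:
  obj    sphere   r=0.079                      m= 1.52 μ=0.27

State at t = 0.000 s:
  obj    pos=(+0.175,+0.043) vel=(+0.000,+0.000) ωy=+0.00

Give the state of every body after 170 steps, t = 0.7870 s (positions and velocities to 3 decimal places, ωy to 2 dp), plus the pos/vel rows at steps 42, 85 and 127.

State at t = 0.7870 s:
  obj    pos=(+1.582,-0.408) vel=(+3.575,-1.148) ωy=+47.52

Key-timestep trajectory:
   step    t(s)  obj.x    obj.z    obj.vx   obj.vz 
     42  0.1944   +0.261  +0.016  +0.883  -0.284
     85  0.3935   +0.527  -0.069  +1.788  -0.574
    127  0.5880   +0.960  -0.209  +2.671  -0.858


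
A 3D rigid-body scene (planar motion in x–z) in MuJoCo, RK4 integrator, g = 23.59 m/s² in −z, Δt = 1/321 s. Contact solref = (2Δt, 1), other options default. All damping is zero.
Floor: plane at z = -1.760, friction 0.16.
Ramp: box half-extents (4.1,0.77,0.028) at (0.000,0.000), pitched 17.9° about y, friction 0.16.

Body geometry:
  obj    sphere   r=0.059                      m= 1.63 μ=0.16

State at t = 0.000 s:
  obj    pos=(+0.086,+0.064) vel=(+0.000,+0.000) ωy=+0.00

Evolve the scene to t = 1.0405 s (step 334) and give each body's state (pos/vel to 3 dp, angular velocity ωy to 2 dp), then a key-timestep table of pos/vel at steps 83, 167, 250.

State at t = 1.0405 s:
  obj    pos=(+2.754,-0.798) vel=(+5.128,-1.656) ωy=+91.32

Key-timestep trajectory:
   step    t(s)  obj.x    obj.z    obj.vx   obj.vz 
     83  0.2586   +0.251  +0.010  +1.274  -0.412
    167  0.5202   +0.753  -0.152  +2.564  -0.828
    250  0.7788   +1.581  -0.419  +3.838  -1.240


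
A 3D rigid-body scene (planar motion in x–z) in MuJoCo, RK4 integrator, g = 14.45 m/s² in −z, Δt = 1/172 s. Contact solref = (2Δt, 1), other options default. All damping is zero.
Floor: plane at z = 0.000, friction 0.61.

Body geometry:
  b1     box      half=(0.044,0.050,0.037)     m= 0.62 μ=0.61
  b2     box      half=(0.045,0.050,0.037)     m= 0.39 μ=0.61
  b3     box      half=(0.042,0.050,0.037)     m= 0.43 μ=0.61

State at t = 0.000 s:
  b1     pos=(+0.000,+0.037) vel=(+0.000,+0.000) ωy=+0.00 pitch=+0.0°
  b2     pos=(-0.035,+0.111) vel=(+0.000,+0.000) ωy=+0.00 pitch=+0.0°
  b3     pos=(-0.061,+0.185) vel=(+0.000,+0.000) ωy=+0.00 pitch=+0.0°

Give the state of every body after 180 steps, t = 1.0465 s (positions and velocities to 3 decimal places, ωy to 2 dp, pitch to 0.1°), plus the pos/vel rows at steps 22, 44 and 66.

State at t = 1.0465 s:
  b1     pos=(+0.000,+0.037) vel=(+0.000,+0.000) ωy=+0.00 pitch=+0.0°
  b2     pos=(-0.089,+0.045) vel=(+0.000,+0.000) ωy=+0.00 pitch=-90.0°
  b3     pos=(-0.191,+0.042) vel=(+0.000,+0.000) ωy=+0.00 pitch=-90.0°

Key-timestep trajectory:
   step    t(s)  b1.x    b1.z    b1.vx   b1.vz   b2.x    b2.z    b2.vx   b2.vz   b3.x    b3.z    b3.vx   b3.vz 
     22  0.1279   +0.000  +0.037  +0.000  +0.000   -0.038  +0.112  -0.058  +0.009   -0.071  +0.183  -0.169  -0.041
     44  0.2558   +0.000  +0.037  +0.001  +0.000   -0.055  +0.110  -0.247  -0.085   -0.117  +0.160  -0.596  -0.485
     66  0.3837   +0.000  +0.037  +0.000  +0.000   -0.093  +0.041  +0.215  -0.017   -0.192  +0.038  -0.031  +0.261


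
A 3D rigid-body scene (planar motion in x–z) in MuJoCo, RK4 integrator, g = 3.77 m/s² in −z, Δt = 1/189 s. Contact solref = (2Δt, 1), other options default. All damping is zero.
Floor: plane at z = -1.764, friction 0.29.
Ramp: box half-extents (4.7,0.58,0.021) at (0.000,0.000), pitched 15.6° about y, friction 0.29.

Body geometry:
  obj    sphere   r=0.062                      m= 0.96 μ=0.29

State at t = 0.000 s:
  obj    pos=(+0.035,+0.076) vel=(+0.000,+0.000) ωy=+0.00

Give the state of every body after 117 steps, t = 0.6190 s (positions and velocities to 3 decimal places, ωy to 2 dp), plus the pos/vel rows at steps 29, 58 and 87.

State at t = 0.6190 s:
  obj    pos=(+0.169,+0.039) vel=(+0.432,-0.121) ωy=+7.23

Key-timestep trajectory:
   step    t(s)  obj.x    obj.z    obj.vx   obj.vz 
     29  0.1534   +0.043  +0.074  +0.107  -0.030
     58  0.3069   +0.068  +0.067  +0.214  -0.060
     87  0.4603   +0.109  +0.056  +0.321  -0.090


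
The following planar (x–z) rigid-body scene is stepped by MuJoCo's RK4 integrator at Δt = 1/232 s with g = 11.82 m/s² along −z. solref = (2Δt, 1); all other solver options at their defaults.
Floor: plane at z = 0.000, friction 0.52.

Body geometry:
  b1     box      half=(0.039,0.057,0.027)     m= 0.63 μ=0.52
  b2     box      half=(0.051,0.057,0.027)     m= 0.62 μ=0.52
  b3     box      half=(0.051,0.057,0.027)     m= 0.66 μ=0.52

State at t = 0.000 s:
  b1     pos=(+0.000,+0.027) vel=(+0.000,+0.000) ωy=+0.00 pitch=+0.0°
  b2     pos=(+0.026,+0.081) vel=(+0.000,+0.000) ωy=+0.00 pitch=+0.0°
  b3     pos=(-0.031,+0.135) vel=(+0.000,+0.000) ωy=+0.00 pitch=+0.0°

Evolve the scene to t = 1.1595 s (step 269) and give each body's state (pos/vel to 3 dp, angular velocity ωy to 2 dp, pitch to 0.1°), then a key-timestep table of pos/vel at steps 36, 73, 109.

State at t = 1.1595 s:
  b1     pos=(+0.001,+0.027) vel=(+0.000,+0.000) ωy=+0.00 pitch=+0.0°
  b2     pos=(+0.027,+0.081) vel=(+0.000,+0.000) ωy=+0.00 pitch=+0.0°
  b3     pos=(-0.066,+0.051) vel=(+0.000,+0.000) ωy=+0.00 pitch=-90.0°

Key-timestep trajectory:
   step    t(s)  b1.x    b1.z    b1.vx   b1.vz   b2.x    b2.z    b2.vx   b2.vz   b3.x    b3.z    b3.vx   b3.vz 
     36  0.1552   +0.000  +0.027  +0.000  +0.000   +0.026  +0.081  +0.000  +0.000   -0.046  +0.126  -0.201  -0.229
     73  0.3147   +0.001  +0.027  +0.000  +0.000   +0.027  +0.081  +0.000  +0.000   -0.082  +0.057  -0.060  +0.020
    109  0.4698   +0.001  +0.027  +0.000  +0.000   +0.027  +0.081  +0.000  +0.000   -0.073  +0.054  +0.186  -0.072


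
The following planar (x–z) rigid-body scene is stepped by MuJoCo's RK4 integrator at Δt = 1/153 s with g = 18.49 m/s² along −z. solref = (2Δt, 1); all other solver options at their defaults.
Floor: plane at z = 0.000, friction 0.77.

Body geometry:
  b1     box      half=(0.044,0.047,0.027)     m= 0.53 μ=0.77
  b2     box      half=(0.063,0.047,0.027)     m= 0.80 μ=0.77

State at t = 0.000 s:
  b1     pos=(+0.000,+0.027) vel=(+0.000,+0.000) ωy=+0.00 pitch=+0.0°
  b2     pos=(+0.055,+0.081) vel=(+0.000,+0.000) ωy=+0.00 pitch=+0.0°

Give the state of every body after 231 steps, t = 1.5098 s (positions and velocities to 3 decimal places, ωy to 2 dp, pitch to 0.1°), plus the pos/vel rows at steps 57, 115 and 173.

State at t = 1.5098 s:
  b1     pos=(-0.002,+0.027) vel=(-0.001,+0.000) ωy=+0.00 pitch=+0.0°
  b2     pos=(+0.070,+0.064) vel=(+0.000,-0.001) ωy=-0.03 pitch=+45.5°

Key-timestep trajectory:
   step    t(s)  b1.x    b1.z    b1.vx   b1.vz   b2.x    b2.z    b2.vx   b2.vz 
     57  0.3725   +0.000  +0.027  -0.001  +0.000   +0.070  +0.065  +0.012  +0.005
    115  0.7516   -0.001  +0.027  -0.001  +0.000   +0.070  +0.064  +0.000  -0.001
    173  1.1307   -0.001  +0.027  -0.001  +0.000   +0.070  +0.064  +0.000  -0.001


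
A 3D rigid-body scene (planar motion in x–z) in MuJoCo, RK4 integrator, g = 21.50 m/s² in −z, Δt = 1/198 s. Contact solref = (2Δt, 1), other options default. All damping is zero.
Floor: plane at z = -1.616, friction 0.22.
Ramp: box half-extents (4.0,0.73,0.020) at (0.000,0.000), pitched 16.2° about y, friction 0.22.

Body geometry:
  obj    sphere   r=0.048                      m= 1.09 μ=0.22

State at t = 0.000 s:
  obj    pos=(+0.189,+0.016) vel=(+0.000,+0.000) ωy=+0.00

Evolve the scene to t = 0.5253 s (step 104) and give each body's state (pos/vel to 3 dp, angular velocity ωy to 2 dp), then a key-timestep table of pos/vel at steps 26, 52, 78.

State at t = 0.5253 s:
  obj    pos=(+0.757,-0.149) vel=(+2.161,-0.628) ωy=+46.87

Key-timestep trajectory:
   step    t(s)  obj.x    obj.z    obj.vx   obj.vz 
     26  0.1313   +0.224  +0.006  +0.540  -0.157
     52  0.2626   +0.331  -0.025  +1.081  -0.314
     78  0.3939   +0.508  -0.077  +1.621  -0.471


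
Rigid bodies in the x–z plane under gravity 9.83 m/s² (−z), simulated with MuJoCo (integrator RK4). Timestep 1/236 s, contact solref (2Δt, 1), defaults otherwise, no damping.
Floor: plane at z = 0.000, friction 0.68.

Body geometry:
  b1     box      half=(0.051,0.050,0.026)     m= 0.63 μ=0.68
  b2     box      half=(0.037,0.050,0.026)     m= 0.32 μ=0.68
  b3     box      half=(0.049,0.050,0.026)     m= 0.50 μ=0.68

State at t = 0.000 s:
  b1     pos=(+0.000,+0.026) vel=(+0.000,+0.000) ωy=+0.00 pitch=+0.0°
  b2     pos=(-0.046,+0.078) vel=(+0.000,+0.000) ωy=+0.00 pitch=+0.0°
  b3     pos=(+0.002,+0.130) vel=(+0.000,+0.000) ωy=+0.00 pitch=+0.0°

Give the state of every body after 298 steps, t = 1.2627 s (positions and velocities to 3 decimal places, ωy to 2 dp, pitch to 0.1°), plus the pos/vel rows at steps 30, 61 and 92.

State at t = 1.2627 s:
  b1     pos=(+0.000,+0.026) vel=(+0.000,+0.000) ωy=+0.00 pitch=+0.0°
  b2     pos=(-0.046,+0.078) vel=(+0.000,+0.000) ωy=+0.00 pitch=+0.0°
  b3     pos=(+0.119,+0.026) vel=(+0.000,+0.000) ωy=+0.00 pitch=+180.0°

Key-timestep trajectory:
   step    t(s)  b1.x    b1.z    b1.vx   b1.vz   b2.x    b2.z    b2.vx   b2.vz   b3.x    b3.z    b3.vx   b3.vz 
     30  0.1271   +0.000  +0.026  +0.000  +0.000   -0.046  +0.078  +0.000  +0.000   +0.014  +0.120  +0.177  -0.254
     61  0.2585   +0.000  +0.026  +0.000  +0.000   -0.046  +0.078  +0.000  +0.000   +0.046  +0.103  +0.325  -0.130
     92  0.3898   +0.000  +0.026  +0.000  +0.000   -0.046  +0.078  +0.000  +0.000   +0.097  +0.072  +0.416  -0.683


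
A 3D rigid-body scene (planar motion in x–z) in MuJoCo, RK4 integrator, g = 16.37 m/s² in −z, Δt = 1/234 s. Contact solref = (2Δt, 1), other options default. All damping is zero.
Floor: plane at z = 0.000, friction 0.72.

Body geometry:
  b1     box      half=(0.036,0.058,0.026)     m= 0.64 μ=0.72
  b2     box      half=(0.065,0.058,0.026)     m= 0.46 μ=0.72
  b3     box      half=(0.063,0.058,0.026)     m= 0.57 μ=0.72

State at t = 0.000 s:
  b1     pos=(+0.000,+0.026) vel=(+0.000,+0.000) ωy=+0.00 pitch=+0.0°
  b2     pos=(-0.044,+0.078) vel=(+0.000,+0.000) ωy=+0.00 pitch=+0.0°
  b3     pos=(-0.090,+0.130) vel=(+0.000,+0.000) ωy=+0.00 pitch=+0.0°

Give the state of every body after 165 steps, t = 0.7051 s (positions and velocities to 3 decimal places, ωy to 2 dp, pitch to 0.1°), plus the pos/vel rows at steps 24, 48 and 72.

State at t = 0.7051 s:
  b1     pos=(+0.000,+0.026) vel=(+0.001,+0.000) ωy=+0.00 pitch=+0.0°
  b2     pos=(-0.060,+0.065) vel=(+0.000,+0.000) ωy=+0.01 pitch=-45.7°
  b3     pos=(-0.134,+0.063) vel=(+0.000,+0.000) ωy=+0.01 pitch=-45.7°

Key-timestep trajectory:
   step    t(s)  b1.x    b1.z    b1.vx   b1.vz   b2.x    b2.z    b2.vx   b2.vz   b3.x    b3.z    b3.vx   b3.vz 
     24  0.1026   +0.000  +0.026  +0.000  +0.000   -0.055  +0.072  -0.199  -0.204   -0.119  +0.098  -0.479  -0.816
     48  0.2051   +0.000  +0.026  +0.000  +0.000   -0.068  +0.068  +0.012  -0.003   -0.141  +0.066  +0.018  -0.001
     72  0.3077   +0.000  +0.026  +0.000  +0.000   -0.060  +0.065  -0.009  +0.004   -0.134  +0.063  -0.009  +0.005


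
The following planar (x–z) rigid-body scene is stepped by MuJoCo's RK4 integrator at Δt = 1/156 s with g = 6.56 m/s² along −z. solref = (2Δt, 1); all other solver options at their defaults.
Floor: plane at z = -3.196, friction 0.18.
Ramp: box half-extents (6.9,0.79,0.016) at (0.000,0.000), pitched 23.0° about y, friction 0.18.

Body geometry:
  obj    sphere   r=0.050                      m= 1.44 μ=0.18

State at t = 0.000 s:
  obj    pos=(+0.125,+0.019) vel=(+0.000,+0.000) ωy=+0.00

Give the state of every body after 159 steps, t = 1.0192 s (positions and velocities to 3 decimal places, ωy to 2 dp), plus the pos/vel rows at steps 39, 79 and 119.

State at t = 1.0192 s:
  obj    pos=(+1.000,-0.353) vel=(+1.718,-0.729) ωy=+37.31

Key-timestep trajectory:
   step    t(s)  obj.x    obj.z    obj.vx   obj.vz 
     39  0.2500   +0.178  -0.004  +0.421  -0.179
     79  0.5064   +0.341  -0.073  +0.854  -0.362
    119  0.7628   +0.615  -0.190  +1.286  -0.546


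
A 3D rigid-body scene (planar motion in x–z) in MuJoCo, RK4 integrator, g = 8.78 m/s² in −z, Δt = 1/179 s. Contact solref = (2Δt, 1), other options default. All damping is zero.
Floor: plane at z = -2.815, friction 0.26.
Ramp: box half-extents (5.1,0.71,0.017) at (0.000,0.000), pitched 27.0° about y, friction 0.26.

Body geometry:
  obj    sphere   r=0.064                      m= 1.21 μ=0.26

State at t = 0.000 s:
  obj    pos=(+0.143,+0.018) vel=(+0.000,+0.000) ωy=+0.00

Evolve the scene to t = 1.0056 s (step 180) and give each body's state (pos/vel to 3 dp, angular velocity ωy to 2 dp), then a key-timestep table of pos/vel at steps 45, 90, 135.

State at t = 1.0056 s:
  obj    pos=(+1.426,-0.636) vel=(+2.551,-1.300) ωy=+44.73

Key-timestep trajectory:
   step    t(s)  obj.x    obj.z    obj.vx   obj.vz 
     45  0.2514   +0.223  -0.023  +0.638  -0.325
     90  0.5028   +0.464  -0.145  +1.276  -0.650
    135  0.7542   +0.865  -0.350  +1.913  -0.975


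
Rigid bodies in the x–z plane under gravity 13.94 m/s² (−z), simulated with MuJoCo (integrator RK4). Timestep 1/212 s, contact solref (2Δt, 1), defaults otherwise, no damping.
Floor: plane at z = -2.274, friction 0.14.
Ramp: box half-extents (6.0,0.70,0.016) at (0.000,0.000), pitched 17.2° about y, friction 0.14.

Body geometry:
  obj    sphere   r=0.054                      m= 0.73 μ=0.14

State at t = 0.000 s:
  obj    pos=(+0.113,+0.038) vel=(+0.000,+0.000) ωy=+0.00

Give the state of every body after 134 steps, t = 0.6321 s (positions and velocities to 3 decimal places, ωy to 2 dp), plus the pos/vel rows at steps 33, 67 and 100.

State at t = 0.6321 s:
  obj    pos=(+0.675,-0.136) vel=(+1.778,-0.550) ωy=+34.45

Key-timestep trajectory:
   step    t(s)  obj.x    obj.z    obj.vx   obj.vz 
     33  0.1557   +0.147  +0.028  +0.438  -0.136
     67  0.3160   +0.254  -0.005  +0.889  -0.275
    100  0.4717   +0.426  -0.059  +1.327  -0.411


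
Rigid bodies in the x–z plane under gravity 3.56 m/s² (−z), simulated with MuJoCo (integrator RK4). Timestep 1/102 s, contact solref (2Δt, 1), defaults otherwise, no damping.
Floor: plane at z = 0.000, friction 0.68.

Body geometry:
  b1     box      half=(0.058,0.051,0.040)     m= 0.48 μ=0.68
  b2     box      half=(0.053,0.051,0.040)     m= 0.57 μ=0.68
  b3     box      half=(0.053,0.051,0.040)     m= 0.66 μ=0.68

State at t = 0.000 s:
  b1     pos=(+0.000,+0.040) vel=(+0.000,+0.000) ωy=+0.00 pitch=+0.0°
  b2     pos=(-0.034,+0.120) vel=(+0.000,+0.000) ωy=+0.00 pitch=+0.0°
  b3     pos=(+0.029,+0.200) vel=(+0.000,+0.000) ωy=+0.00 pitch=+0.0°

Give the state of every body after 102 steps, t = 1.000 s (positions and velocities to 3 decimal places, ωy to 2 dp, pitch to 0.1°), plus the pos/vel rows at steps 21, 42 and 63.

State at t = 1.000 s:
  b1     pos=(+0.000,+0.040) vel=(+0.000,+0.000) ωy=+0.00 pitch=+0.0°
  b2     pos=(-0.034,+0.120) vel=(+0.000,+0.000) ωy=+0.00 pitch=+0.0°
  b3     pos=(+0.156,+0.040) vel=(+0.000,+0.000) ωy=+0.00 pitch=+180.0°

Key-timestep trajectory:
   step    t(s)  b1.x    b1.z    b1.vx   b1.vz   b2.x    b2.z    b2.vx   b2.vz   b3.x    b3.z    b3.vx   b3.vz 
     21  0.2059   +0.000  +0.040  +0.000  +0.000   -0.034  +0.120  -0.001  +0.000   +0.039  +0.195  +0.112  -0.061
     42  0.4118   +0.000  +0.040  +0.000  +0.000   -0.034  +0.120  +0.000  +0.000   +0.070  +0.142  +0.158  -0.573
     63  0.6176   +0.000  +0.040  +0.000  +0.000   -0.034  +0.120  +0.000  +0.000   +0.141  +0.065  +0.361  -0.683


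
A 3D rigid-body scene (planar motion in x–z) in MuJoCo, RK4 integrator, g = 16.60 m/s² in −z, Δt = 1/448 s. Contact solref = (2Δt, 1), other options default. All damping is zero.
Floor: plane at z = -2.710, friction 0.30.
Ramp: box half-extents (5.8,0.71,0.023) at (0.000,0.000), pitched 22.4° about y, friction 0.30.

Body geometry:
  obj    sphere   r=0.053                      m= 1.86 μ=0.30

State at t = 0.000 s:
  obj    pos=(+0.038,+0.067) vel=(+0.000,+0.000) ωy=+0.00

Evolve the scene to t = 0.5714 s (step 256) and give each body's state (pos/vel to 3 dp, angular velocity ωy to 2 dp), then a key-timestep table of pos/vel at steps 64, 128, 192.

State at t = 0.5714 s:
  obj    pos=(+0.720,-0.215) vel=(+2.387,-0.984) ωy=+48.71

Key-timestep trajectory:
   step    t(s)  obj.x    obj.z    obj.vx   obj.vz 
     64  0.1429   +0.081  +0.049  +0.597  -0.246
    128  0.2857   +0.208  -0.004  +1.194  -0.492
    192  0.4286   +0.422  -0.092  +1.790  -0.738


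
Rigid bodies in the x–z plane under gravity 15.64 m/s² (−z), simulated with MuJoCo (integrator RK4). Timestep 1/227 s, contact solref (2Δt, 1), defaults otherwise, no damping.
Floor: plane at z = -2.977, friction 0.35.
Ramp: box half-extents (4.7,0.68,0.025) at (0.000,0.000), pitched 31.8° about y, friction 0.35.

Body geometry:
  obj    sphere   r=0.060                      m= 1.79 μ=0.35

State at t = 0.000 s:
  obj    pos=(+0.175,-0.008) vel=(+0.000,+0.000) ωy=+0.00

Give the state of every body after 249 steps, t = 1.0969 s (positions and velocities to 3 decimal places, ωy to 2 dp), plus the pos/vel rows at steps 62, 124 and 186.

State at t = 1.0969 s:
  obj    pos=(+3.185,-1.875) vel=(+5.488,-3.403) ωy=+107.61

Key-timestep trajectory:
   step    t(s)  obj.x    obj.z    obj.vx   obj.vz 
     62  0.2731   +0.362  -0.124  +1.367  -0.847
    124  0.5463   +0.921  -0.471  +2.733  -1.695
    186  0.8194   +1.855  -1.050  +4.100  -2.542


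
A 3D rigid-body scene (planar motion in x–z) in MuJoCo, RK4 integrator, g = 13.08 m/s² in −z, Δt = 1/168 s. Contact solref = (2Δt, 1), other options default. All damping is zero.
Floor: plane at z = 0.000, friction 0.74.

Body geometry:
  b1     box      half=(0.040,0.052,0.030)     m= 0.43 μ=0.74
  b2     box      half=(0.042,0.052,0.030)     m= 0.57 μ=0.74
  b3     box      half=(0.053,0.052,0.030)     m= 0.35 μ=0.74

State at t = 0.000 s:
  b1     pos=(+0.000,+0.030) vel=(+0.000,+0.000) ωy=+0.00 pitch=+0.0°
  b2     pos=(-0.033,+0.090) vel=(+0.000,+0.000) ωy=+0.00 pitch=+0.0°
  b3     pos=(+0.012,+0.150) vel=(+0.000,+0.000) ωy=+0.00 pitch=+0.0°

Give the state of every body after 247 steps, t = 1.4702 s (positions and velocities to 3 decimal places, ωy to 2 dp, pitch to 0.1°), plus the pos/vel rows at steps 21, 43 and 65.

State at t = 1.4702 s:
  b1     pos=(+0.000,+0.030) vel=(+0.000,+0.000) ωy=+0.00 pitch=+0.0°
  b2     pos=(-0.033,+0.090) vel=(+0.000,+0.000) ωy=+0.00 pitch=-0.1°
  b3     pos=(+0.133,+0.030) vel=(+0.000,+0.000) ωy=+0.00 pitch=+180.0°

Key-timestep trajectory:
   step    t(s)  b1.x    b1.z    b1.vx   b1.vz   b2.x    b2.z    b2.vx   b2.vz   b3.x    b3.z    b3.vx   b3.vz 
     21  0.1250   +0.000  +0.030  +0.000  +0.000   -0.033  +0.090  -0.001  +0.000   +0.017  +0.149  +0.103  -0.029
     43  0.2560   +0.000  +0.030  -0.002  -0.002   -0.033  +0.090  -0.001  -0.002   +0.044  +0.118  +0.397  -0.251
     65  0.3869   +0.000  +0.030  +0.000  +0.000   -0.033  +0.090  +0.000  +0.000   +0.115  +0.047  +0.732  -0.948


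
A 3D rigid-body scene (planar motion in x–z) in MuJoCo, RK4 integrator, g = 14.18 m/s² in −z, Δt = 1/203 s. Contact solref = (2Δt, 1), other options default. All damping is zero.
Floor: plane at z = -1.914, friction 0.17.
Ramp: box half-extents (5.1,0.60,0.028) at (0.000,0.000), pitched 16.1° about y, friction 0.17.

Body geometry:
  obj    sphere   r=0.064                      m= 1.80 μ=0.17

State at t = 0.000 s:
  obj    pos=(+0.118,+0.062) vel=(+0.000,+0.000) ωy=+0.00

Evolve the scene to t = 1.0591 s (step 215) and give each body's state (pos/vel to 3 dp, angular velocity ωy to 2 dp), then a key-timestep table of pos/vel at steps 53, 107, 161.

State at t = 1.0591 s:
  obj    pos=(+1.632,-0.375) vel=(+2.858,-0.825) ωy=+46.47

Key-timestep trajectory:
   step    t(s)  obj.x    obj.z    obj.vx   obj.vz 
     53  0.2611   +0.210  +0.035  +0.705  -0.203
    107  0.5271   +0.493  -0.047  +1.423  -0.411
    161  0.7931   +0.967  -0.183  +2.140  -0.618


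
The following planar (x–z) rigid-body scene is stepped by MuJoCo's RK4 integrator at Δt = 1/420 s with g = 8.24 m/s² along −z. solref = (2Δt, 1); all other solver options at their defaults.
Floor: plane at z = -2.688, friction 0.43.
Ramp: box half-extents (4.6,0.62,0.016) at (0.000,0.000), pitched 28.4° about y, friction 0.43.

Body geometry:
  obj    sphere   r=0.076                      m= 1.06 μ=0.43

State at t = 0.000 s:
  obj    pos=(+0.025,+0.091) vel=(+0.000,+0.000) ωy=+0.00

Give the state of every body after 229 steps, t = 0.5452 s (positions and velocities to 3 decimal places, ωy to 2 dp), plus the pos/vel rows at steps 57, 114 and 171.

State at t = 0.5452 s:
  obj    pos=(+0.391,-0.107) vel=(+1.343,-0.726) ωy=+20.08

Key-timestep trajectory:
   step    t(s)  obj.x    obj.z    obj.vx   obj.vz 
     57  0.1357   +0.048  +0.079  +0.334  -0.181
    114  0.2714   +0.116  +0.042  +0.668  -0.361
    171  0.4071   +0.229  -0.019  +1.003  -0.542


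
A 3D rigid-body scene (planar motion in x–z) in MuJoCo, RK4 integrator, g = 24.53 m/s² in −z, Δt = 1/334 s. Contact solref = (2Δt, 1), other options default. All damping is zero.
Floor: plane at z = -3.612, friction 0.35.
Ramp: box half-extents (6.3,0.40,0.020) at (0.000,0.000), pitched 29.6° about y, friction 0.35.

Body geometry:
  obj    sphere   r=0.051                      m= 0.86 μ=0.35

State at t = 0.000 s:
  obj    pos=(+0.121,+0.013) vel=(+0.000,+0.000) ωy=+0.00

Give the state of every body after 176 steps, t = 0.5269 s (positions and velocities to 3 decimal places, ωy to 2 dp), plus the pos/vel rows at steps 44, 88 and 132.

State at t = 0.5269 s:
  obj    pos=(+1.166,-0.581) vel=(+3.965,-2.253) ωy=+89.41

Key-timestep trajectory:
   step    t(s)  obj.x    obj.z    obj.vx   obj.vz 
     44  0.1317   +0.186  -0.024  +0.992  -0.563
     88  0.2635   +0.382  -0.135  +1.983  -1.126
    132  0.3952   +0.709  -0.321  +2.974  -1.690


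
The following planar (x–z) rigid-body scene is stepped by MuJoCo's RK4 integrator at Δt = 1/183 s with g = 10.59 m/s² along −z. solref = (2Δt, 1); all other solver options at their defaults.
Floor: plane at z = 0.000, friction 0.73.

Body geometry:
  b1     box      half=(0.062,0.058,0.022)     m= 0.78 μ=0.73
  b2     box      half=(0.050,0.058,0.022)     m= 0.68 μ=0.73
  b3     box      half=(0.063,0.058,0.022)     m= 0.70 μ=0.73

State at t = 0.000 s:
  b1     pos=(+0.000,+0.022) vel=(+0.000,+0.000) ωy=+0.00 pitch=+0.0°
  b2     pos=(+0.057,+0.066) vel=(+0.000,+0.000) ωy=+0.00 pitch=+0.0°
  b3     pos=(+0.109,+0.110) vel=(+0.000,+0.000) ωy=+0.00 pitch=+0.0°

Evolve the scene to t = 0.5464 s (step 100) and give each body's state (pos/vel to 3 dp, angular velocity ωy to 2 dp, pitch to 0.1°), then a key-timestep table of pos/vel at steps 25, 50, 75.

State at t = 0.5464 s:
  b1     pos=(+0.000,+0.022) vel=(+0.000,+0.000) ωy=+0.00 pitch=+0.0°
  b2     pos=(+0.087,+0.054) vel=(-0.001,+0.000) ωy=-0.01 pitch=+75.8°
  b3     pos=(+0.154,+0.063) vel=(-0.001,+0.000) ωy=-0.02 pitch=+52.6°

Key-timestep trajectory:
   step    t(s)  b1.x    b1.z    b1.vx   b1.vz   b2.x    b2.z    b2.vx   b2.vz   b3.x    b3.z    b3.vx   b3.vz 
     25  0.1366   +0.000  +0.022  +0.000  +0.000   +0.068  +0.066  +0.182  -0.046   +0.135  +0.079  +0.316  -0.604
     50  0.2732   +0.000  +0.022  +0.000  +0.000   +0.087  +0.054  +0.055  -0.004   +0.153  +0.063  +0.047  +0.016
     75  0.4098   +0.000  +0.022  +0.000  +0.000   +0.088  +0.054  -0.001  +0.000   +0.154  +0.063  -0.001  +0.000
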